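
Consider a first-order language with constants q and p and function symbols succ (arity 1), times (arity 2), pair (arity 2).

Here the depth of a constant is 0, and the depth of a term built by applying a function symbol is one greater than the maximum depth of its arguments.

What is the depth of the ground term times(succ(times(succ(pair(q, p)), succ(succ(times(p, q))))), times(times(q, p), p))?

depth(pair(q, p)) = 1 + max(0, 0) = 1
depth(succ(pair(q, p))) = 1 + depth(pair(q, p)) = 1 + 1 = 2
depth(times(p, q)) = 1 + max(0, 0) = 1
depth(succ(times(p, q))) = 1 + depth(times(p, q)) = 1 + 1 = 2
depth(succ(succ(times(p, q)))) = 1 + depth(succ(times(p, q))) = 1 + 2 = 3
depth(times(succ(pair(q, p)), succ(succ(times(p, q))))) = 1 + max(2, 3) = 4
depth(succ(times(succ(pair(q, p)), succ(succ(times(p, q)))))) = 1 + depth(times(succ(pair(q, p)), succ(succ(times(p, q))))) = 1 + 4 = 5
depth(times(q, p)) = 1 + max(0, 0) = 1
depth(times(times(q, p), p)) = 1 + max(1, 0) = 2
depth(times(succ(times(succ(pair(q, p)), succ(succ(times(p, q))))), times(times(q, p), p))) = 1 + max(5, 2) = 6

6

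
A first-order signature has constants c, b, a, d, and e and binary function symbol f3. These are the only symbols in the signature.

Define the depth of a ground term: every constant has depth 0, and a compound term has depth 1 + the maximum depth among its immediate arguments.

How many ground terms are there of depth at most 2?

905

Let N_k = |{terms of depth ≤ k}|. Then N_0 = 5 and N_k = 5 + N_{k-1}^2 for k ≥ 1 (one summand per function symbol, arity giving the exponent).
N_0 = 5
N_1 = 5 + 5^2 = 30
N_2 = 5 + 30^2 = 905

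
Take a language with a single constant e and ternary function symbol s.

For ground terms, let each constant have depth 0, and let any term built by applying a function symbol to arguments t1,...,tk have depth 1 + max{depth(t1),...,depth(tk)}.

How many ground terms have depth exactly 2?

Count level by level. With function symbols s/3, the terms of depth ≤ k are the 1 constant together with each function applied to depth-≤(k−1) tuples, so N_k = 1 + N_{k-1}^3.
N_0 = 1
N_1 = 1 + 1^3 = 2
N_2 = 1 + 2^3 = 9
Terms of depth exactly 2: N_2 − N_1 = 9 − 2 = 7.

7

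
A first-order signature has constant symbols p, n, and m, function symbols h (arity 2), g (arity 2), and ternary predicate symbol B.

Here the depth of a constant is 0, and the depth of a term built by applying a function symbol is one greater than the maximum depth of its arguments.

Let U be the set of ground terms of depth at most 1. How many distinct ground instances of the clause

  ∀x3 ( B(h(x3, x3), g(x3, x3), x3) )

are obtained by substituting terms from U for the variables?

21

Ground terms of depth ≤ 1:
  Let N_k = |{terms of depth ≤ k}|. Then N_0 = 3 and N_k = 3 + N_{k-1}^2 + N_{k-1}^2 for k ≥ 1 (one summand per function symbol, arity giving the exponent).
  N_0 = 3
  N_1 = 3 + 3^2 + 3^2 = 21
So there are 21 ground terms available for substitution.
The body mentions the single quantified variable x3; since ground terms form a free algebra, no two substitutions collapse to the same formula.
Number of ground instances = 21.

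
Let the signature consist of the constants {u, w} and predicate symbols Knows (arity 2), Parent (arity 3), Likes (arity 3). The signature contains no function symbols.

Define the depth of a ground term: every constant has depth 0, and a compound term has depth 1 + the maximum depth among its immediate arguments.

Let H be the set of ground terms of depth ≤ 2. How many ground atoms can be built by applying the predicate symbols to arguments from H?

First count ground terms of depth ≤ 2.
With no function symbols every ground term is a constant, so there are exactly 2 ground terms at every depth bound.
N_0 = 2
N_1 = 2
N_2 = 2
Explicitly: u, w.
So |H| = 2.
Ground atoms are formed by filling each argument slot of a predicate with a term from H, so an r-ary predicate gives |H|^r atoms:
  Knows: 2^2 = 4;  Parent: 2^3 = 8;  Likes: 2^3 = 8
Total ground atoms: 4 + 8 + 8 = 20.

20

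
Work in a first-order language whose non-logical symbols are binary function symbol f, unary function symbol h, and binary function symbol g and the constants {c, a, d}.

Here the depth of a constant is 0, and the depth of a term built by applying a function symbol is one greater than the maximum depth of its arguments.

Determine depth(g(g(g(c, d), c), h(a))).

depth(g(c, d)) = 1 + max(0, 0) = 1
depth(g(g(c, d), c)) = 1 + max(1, 0) = 2
depth(h(a)) = 1 + depth(a) = 1 + 0 = 1
depth(g(g(g(c, d), c), h(a))) = 1 + max(2, 1) = 3

3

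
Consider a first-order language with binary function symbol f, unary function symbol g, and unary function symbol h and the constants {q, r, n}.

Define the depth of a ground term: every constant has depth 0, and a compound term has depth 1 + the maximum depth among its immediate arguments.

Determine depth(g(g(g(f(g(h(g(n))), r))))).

7

depth(g(n)) = 1 + depth(n) = 1 + 0 = 1
depth(h(g(n))) = 1 + depth(g(n)) = 1 + 1 = 2
depth(g(h(g(n)))) = 1 + depth(h(g(n))) = 1 + 2 = 3
depth(f(g(h(g(n))), r)) = 1 + max(3, 0) = 4
depth(g(f(g(h(g(n))), r))) = 1 + depth(f(g(h(g(n))), r)) = 1 + 4 = 5
depth(g(g(f(g(h(g(n))), r)))) = 1 + depth(g(f(g(h(g(n))), r))) = 1 + 5 = 6
depth(g(g(g(f(g(h(g(n))), r))))) = 1 + depth(g(g(f(g(h(g(n))), r)))) = 1 + 6 = 7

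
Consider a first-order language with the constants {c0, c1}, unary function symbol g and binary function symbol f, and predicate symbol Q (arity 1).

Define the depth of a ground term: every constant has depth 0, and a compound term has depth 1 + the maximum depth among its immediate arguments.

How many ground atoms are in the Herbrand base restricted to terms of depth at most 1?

First count ground terms of depth ≤ 1.
Let N_k = |{terms of depth ≤ k}|. Then N_0 = 2 and N_k = 2 + N_{k-1} + N_{k-1}^2 for k ≥ 1 (one summand per function symbol, arity giving the exponent).
N_0 = 2
N_1 = 2 + 2 + 2^2 = 8
So |H| = 8.
A ground atom is a predicate applied to a tuple of terms from H, so the count is the sum over predicates of |H|^arity:
  Q: 8
Total ground atoms: 8.

8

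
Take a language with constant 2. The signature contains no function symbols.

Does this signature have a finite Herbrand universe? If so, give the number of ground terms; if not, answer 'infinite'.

1

There are no function symbols, so the only ground term is the single constant.
The Herbrand universe is {2}, finite with 1 element.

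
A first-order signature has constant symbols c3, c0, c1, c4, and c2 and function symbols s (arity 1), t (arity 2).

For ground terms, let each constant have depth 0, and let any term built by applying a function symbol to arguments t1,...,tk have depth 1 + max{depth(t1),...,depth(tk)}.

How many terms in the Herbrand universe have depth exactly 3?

Let N_k = |{terms of depth ≤ k}|. Then N_0 = 5 and N_k = 5 + N_{k-1} + N_{k-1}^2 for k ≥ 1 (one summand per function symbol, arity giving the exponent).
N_0 = 5
N_1 = 5 + 5 + 5^2 = 35
N_2 = 5 + 35 + 35^2 = 1265
N_3 = 5 + 1265 + 1265^2 = 1601495
Terms of depth exactly 3: N_3 − N_2 = 1601495 − 1265 = 1600230.

1600230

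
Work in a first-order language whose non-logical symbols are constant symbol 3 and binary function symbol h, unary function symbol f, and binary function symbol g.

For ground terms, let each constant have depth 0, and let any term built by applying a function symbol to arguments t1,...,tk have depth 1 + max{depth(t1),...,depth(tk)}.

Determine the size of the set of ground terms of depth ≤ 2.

If N_k denotes the number of depth-≤k ground terms, the 1 constant gives N_0 = 1, and each function symbol of arity r contributes N_{k-1}^r new terms at level k: N_k = 1 + N_{k-1}^2 + N_{k-1} + N_{k-1}^2.
N_0 = 1
N_1 = 1 + 1^2 + 1 + 1^2 = 4
N_2 = 1 + 4^2 + 4 + 4^2 = 37

37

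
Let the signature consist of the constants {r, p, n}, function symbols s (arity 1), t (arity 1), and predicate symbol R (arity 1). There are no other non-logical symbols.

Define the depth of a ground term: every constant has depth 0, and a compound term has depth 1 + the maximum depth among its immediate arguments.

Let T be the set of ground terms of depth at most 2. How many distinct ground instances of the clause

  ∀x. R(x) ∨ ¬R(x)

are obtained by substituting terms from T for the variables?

Ground terms of depth ≤ 2:
  Write N_k for the number of ground terms of depth ≤ k. A term of depth ≤ k is either a constant or a function symbol applied to arguments of depth ≤ k−1, so N_k = 3 + N_{k-1} + N_{k-1}.
  N_0 = 3
  N_1 = 3 + 3 + 3 = 9
  N_2 = 3 + 9 + 9 = 21
So there are 21 ground terms available for substitution.
The clause has 1 distinct variable (x), which appears in the body. In the free term algebra distinct substitutions yield syntactically distinct ground instances.
Number of ground instances = 21.

21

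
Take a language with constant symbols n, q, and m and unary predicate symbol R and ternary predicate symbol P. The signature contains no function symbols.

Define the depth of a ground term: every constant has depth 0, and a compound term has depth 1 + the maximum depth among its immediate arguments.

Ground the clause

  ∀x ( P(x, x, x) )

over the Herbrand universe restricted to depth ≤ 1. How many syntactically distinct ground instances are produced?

Ground terms of depth ≤ 1:
  With no function symbols every ground term is a constant, so there are exactly 3 ground terms at every depth bound.
  N_0 = 3
  N_1 = 3
  Explicitly: n, q, m.
So there are 3 ground terms available for substitution.
The variable x ranges independently over the available ground terms, and distinct assignments produce distinct instances.
Number of ground instances = 3.

3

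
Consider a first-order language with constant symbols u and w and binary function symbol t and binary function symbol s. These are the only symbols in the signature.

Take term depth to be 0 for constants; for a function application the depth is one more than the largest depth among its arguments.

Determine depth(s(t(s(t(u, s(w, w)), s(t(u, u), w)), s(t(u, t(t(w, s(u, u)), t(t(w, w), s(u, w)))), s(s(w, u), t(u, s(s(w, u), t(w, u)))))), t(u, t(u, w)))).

depth(s(w, w)) = 1 + max(0, 0) = 1
depth(t(u, s(w, w))) = 1 + max(0, 1) = 2
depth(t(u, u)) = 1 + max(0, 0) = 1
depth(s(t(u, u), w)) = 1 + max(1, 0) = 2
depth(s(t(u, s(w, w)), s(t(u, u), w))) = 1 + max(2, 2) = 3
depth(s(u, u)) = 1 + max(0, 0) = 1
depth(t(w, s(u, u))) = 1 + max(0, 1) = 2
depth(t(w, w)) = 1 + max(0, 0) = 1
depth(s(u, w)) = 1 + max(0, 0) = 1
depth(t(t(w, w), s(u, w))) = 1 + max(1, 1) = 2
depth(t(t(w, s(u, u)), t(t(w, w), s(u, w)))) = 1 + max(2, 2) = 3
depth(t(u, t(t(w, s(u, u)), t(t(w, w), s(u, w))))) = 1 + max(0, 3) = 4
depth(s(w, u)) = 1 + max(0, 0) = 1
depth(t(w, u)) = 1 + max(0, 0) = 1
depth(s(s(w, u), t(w, u))) = 1 + max(1, 1) = 2
depth(t(u, s(s(w, u), t(w, u)))) = 1 + max(0, 2) = 3
depth(s(s(w, u), t(u, s(s(w, u), t(w, u))))) = 1 + max(1, 3) = 4
depth(s(t(u, t(t(w, s(u, u)), t(t(w, w), s(u, w)))), s(s(w, u), t(u, s(s(w, u), t(w, u)))))) = 1 + max(4, 4) = 5
depth(t(s(t(u, s(w, w)), s(t(u, u), w)), s(t(u, t(t(w, s(u, u)), t(t(w, w), s(u, w)))), s(s(w, u), t(u, s(s(w, u), t(w, u))))))) = 1 + max(3, 5) = 6
depth(t(u, w)) = 1 + max(0, 0) = 1
depth(t(u, t(u, w))) = 1 + max(0, 1) = 2
depth(s(t(s(t(u, s(w, w)), s(t(u, u), w)), s(t(u, t(t(w, s(u, u)), t(t(w, w), s(u, w)))), s(s(w, u), t(u, s(s(w, u), t(w, u)))))), t(u, t(u, w)))) = 1 + max(6, 2) = 7

7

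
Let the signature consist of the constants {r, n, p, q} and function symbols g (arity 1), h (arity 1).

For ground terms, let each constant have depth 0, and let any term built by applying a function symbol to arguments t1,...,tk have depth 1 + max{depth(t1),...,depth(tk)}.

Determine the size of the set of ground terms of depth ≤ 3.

60

If N_k denotes the number of depth-≤k ground terms, the 4 constants give N_0 = 4, and each function symbol of arity r contributes N_{k-1}^r new terms at level k: N_k = 4 + N_{k-1} + N_{k-1}.
N_0 = 4
N_1 = 4 + 4 + 4 = 12
N_2 = 4 + 12 + 12 = 28
N_3 = 4 + 28 + 28 = 60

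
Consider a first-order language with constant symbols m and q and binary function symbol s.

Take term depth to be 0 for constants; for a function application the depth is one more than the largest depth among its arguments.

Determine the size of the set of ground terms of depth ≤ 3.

1446

If N_k denotes the number of depth-≤k ground terms, the 2 constants give N_0 = 2, and each function symbol of arity r contributes N_{k-1}^r new terms at level k: N_k = 2 + N_{k-1}^2.
N_0 = 2
N_1 = 2 + 2^2 = 6
N_2 = 2 + 6^2 = 38
N_3 = 2 + 38^2 = 1446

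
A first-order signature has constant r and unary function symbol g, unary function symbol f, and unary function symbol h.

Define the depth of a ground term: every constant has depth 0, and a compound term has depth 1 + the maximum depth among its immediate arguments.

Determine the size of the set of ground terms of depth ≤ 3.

Let N_k count ground terms of depth at most k. Each non-constant term of depth ≤ k is some function symbol applied to depth-≤(k−1) arguments, giving N_k = 1 + N_{k-1} + N_{k-1} + N_{k-1}.
N_0 = 1
N_1 = 1 + 1 + 1 + 1 = 4
N_2 = 1 + 4 + 4 + 4 = 13
N_3 = 1 + 13 + 13 + 13 = 40

40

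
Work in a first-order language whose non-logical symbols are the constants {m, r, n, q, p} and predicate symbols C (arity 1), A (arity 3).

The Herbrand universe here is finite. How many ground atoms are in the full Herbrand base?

With no function symbols, the Herbrand universe is just the 5 constants.
Ground atoms per predicate: C: 5, A: 5^3 = 125.
Herbrand base size = 5 + 125 = 130.

130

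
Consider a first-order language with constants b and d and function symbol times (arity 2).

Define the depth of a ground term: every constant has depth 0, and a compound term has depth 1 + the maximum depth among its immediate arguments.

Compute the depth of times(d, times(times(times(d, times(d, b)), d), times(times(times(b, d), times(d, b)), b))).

5

depth(times(d, b)) = 1 + max(0, 0) = 1
depth(times(d, times(d, b))) = 1 + max(0, 1) = 2
depth(times(times(d, times(d, b)), d)) = 1 + max(2, 0) = 3
depth(times(b, d)) = 1 + max(0, 0) = 1
depth(times(times(b, d), times(d, b))) = 1 + max(1, 1) = 2
depth(times(times(times(b, d), times(d, b)), b)) = 1 + max(2, 0) = 3
depth(times(times(times(d, times(d, b)), d), times(times(times(b, d), times(d, b)), b))) = 1 + max(3, 3) = 4
depth(times(d, times(times(times(d, times(d, b)), d), times(times(times(b, d), times(d, b)), b)))) = 1 + max(0, 4) = 5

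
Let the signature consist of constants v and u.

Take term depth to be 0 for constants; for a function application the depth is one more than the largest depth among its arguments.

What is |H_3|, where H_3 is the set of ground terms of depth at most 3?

2

With no function symbols every ground term is a constant, so there are exactly 2 ground terms at every depth bound.
N_0 = 2
N_1 = 2
N_2 = 2
N_3 = 2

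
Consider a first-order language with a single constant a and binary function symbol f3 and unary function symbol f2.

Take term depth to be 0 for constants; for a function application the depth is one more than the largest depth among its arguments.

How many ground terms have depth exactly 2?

10

Write N_k for the number of ground terms of depth ≤ k. A term of depth ≤ k is either a constant or a function symbol applied to arguments of depth ≤ k−1, so N_k = 1 + N_{k-1}^2 + N_{k-1}.
N_0 = 1
N_1 = 1 + 1^2 + 1 = 3
N_2 = 1 + 3^2 + 3 = 13
Terms of depth exactly 2: N_2 − N_1 = 13 − 3 = 10.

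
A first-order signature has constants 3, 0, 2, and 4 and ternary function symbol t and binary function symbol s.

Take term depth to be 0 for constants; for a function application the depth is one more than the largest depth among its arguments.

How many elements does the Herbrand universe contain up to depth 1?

If N_k denotes the number of depth-≤k ground terms, the 4 constants give N_0 = 4, and each function symbol of arity r contributes N_{k-1}^r new terms at level k: N_k = 4 + N_{k-1}^3 + N_{k-1}^2.
N_0 = 4
N_1 = 4 + 4^3 + 4^2 = 84

84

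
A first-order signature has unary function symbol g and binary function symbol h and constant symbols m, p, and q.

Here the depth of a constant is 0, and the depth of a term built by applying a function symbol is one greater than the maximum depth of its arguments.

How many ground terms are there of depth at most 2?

243

Let N_k count ground terms of depth at most k. Each non-constant term of depth ≤ k is some function symbol applied to depth-≤(k−1) arguments, giving N_k = 3 + N_{k-1} + N_{k-1}^2.
N_0 = 3
N_1 = 3 + 3 + 3^2 = 15
N_2 = 3 + 15 + 15^2 = 243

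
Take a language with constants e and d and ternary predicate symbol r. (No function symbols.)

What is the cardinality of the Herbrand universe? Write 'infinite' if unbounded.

2

There are no function symbols, so every ground term is one of the 2 constants.
The Herbrand universe is {e, d}, which is finite with 2 elements.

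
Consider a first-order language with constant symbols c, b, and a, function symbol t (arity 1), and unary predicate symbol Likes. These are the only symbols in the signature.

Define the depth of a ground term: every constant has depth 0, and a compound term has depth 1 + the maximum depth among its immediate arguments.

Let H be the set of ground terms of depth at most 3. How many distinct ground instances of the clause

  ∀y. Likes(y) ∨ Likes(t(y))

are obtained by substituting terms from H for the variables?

12

Ground terms of depth ≤ 3:
  If N_k denotes the number of depth-≤k ground terms, the 3 constants give N_0 = 3, and each function symbol of arity r contributes N_{k-1}^r new terms at level k: N_k = 3 + N_{k-1}.
  N_0 = 3
  N_1 = 3 + 3 = 6
  N_2 = 3 + 6 = 9
  N_3 = 3 + 9 = 12
So there are 12 ground terms available for substitution.
The clause has 1 distinct variable (y), which appears in the body. In the free term algebra distinct substitutions yield syntactically distinct ground instances.
Number of ground instances = 12.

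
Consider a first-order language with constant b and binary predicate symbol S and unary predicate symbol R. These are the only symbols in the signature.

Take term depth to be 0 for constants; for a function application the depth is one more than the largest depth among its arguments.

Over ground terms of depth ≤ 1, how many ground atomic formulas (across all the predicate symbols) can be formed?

2

First count ground terms of depth ≤ 1.
With no function symbols every ground term is a constant, so there is exactly 1 ground term at every depth bound.
N_0 = 1
N_1 = 1
So |H| = 1.
A ground atom is a predicate applied to a tuple of terms from H, so the count is the sum over predicates of |H|^arity:
  S: 1^2 = 1;  R: 1
Total ground atoms: 1 + 1 = 2.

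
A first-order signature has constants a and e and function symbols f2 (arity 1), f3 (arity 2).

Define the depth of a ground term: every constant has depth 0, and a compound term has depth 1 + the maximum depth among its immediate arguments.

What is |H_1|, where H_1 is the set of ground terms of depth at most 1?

Let N_k count ground terms of depth at most k. Each non-constant term of depth ≤ k is some function symbol applied to depth-≤(k−1) arguments, giving N_k = 2 + N_{k-1} + N_{k-1}^2.
N_0 = 2
N_1 = 2 + 2 + 2^2 = 8
Explicitly: a, e, f2(a), f2(e), f3(a, a), f3(a, e), f3(e, a), f3(e, e).

8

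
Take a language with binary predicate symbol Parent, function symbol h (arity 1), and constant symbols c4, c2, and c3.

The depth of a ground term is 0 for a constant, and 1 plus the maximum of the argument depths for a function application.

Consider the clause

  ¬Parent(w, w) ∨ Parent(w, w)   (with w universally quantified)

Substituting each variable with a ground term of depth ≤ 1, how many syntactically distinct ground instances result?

6

Ground terms of depth ≤ 1:
  If N_k denotes the number of depth-≤k ground terms, the 3 constants give N_0 = 3, and each function symbol of arity r contributes N_{k-1}^r new terms at level k: N_k = 3 + N_{k-1}.
  N_0 = 3
  N_1 = 3 + 3 = 6
So there are 6 ground terms available for substitution.
The clause has 1 distinct variable (w), which appears in the body. In the free term algebra distinct substitutions yield syntactically distinct ground instances.
Number of ground instances = 6.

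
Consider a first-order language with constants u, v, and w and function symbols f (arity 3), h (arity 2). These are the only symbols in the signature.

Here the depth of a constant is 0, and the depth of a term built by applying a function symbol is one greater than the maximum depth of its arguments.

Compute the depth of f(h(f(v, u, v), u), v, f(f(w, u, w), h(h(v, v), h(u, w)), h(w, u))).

depth(f(v, u, v)) = 1 + max(0, 0, 0) = 1
depth(h(f(v, u, v), u)) = 1 + max(1, 0) = 2
depth(f(w, u, w)) = 1 + max(0, 0, 0) = 1
depth(h(v, v)) = 1 + max(0, 0) = 1
depth(h(u, w)) = 1 + max(0, 0) = 1
depth(h(h(v, v), h(u, w))) = 1 + max(1, 1) = 2
depth(h(w, u)) = 1 + max(0, 0) = 1
depth(f(f(w, u, w), h(h(v, v), h(u, w)), h(w, u))) = 1 + max(1, 2, 1) = 3
depth(f(h(f(v, u, v), u), v, f(f(w, u, w), h(h(v, v), h(u, w)), h(w, u)))) = 1 + max(2, 0, 3) = 4

4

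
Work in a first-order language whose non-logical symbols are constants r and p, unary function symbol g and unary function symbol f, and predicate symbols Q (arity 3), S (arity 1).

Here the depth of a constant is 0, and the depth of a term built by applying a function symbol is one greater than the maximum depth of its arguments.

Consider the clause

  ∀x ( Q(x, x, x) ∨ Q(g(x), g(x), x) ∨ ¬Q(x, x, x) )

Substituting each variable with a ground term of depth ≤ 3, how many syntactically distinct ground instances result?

30

Ground terms of depth ≤ 3:
  Count level by level. With function symbols g/1, f/1, the terms of depth ≤ k are the 2 constants together with each function applied to depth-≤(k−1) tuples, so N_k = 2 + N_{k-1} + N_{k-1}.
  N_0 = 2
  N_1 = 2 + 2 + 2 = 6
  N_2 = 2 + 6 + 6 = 14
  N_3 = 2 + 14 + 14 = 30
So there are 30 ground terms available for substitution.
The body mentions the single quantified variable x; since ground terms form a free algebra, no two substitutions collapse to the same formula.
Number of ground instances = 30.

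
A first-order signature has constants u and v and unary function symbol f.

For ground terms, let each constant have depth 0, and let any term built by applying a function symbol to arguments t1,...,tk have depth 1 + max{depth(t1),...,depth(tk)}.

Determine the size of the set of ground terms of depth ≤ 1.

Let N_k count ground terms of depth at most k. Each non-constant term of depth ≤ k is some function symbol applied to depth-≤(k−1) arguments, giving N_k = 2 + N_{k-1}.
N_0 = 2
N_1 = 2 + 2 = 4
Explicitly: u, v, f(u), f(v).

4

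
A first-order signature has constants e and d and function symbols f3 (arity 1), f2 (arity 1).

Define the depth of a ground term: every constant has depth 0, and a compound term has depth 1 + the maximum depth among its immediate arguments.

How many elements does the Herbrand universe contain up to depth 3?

Write N_k for the number of ground terms of depth ≤ k. A term of depth ≤ k is either a constant or a function symbol applied to arguments of depth ≤ k−1, so N_k = 2 + N_{k-1} + N_{k-1}.
N_0 = 2
N_1 = 2 + 2 + 2 = 6
N_2 = 2 + 6 + 6 = 14
N_3 = 2 + 14 + 14 = 30

30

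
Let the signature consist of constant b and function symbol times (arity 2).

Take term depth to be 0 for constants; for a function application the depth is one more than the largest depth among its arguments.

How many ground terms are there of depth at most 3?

Let N_k count ground terms of depth at most k. Each non-constant term of depth ≤ k is some function symbol applied to depth-≤(k−1) arguments, giving N_k = 1 + N_{k-1}^2.
N_0 = 1
N_1 = 1 + 1^2 = 2
N_2 = 1 + 2^2 = 5
N_3 = 1 + 5^2 = 26

26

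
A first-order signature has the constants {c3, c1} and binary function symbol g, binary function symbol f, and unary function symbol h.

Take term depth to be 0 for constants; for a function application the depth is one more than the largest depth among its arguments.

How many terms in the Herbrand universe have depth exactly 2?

Let N_k = |{terms of depth ≤ k}|. Then N_0 = 2 and N_k = 2 + N_{k-1}^2 + N_{k-1}^2 + N_{k-1} for k ≥ 1 (one summand per function symbol, arity giving the exponent).
N_0 = 2
N_1 = 2 + 2^2 + 2^2 + 2 = 12
N_2 = 2 + 12^2 + 12^2 + 12 = 302
Terms of depth exactly 2: N_2 − N_1 = 302 − 12 = 290.

290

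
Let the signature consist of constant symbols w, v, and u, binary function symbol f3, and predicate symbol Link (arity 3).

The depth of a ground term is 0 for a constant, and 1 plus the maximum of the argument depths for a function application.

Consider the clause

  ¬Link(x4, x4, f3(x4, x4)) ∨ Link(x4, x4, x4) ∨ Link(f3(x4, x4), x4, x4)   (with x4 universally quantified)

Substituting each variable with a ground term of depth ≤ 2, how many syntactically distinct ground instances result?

Ground terms of depth ≤ 2:
  Count level by level. With function symbols f3/2, the terms of depth ≤ k are the 3 constants together with each function applied to depth-≤(k−1) tuples, so N_k = 3 + N_{k-1}^2.
  N_0 = 3
  N_1 = 3 + 3^2 = 12
  N_2 = 3 + 12^2 = 147
So there are 147 ground terms available for substitution.
There is 1 variable to instantiate (x4),  occurring in at least one literal, so different choices give different ground instances.
Number of ground instances = 147.

147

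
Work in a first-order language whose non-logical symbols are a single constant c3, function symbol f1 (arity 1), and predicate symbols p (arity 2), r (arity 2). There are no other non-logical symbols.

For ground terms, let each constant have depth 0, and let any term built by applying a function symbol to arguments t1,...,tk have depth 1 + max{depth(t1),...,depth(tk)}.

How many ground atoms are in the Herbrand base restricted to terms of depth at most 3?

32

First count ground terms of depth ≤ 3.
Write N_k for the number of ground terms of depth ≤ k. A term of depth ≤ k is either a constant or a function symbol applied to arguments of depth ≤ k−1, so N_k = 1 + N_{k-1}.
N_0 = 1
N_1 = 1 + 1 = 2
N_2 = 1 + 2 = 3
N_3 = 1 + 3 = 4
So |H| = 4.
Ground atoms are formed by filling each argument slot of a predicate with a term from H, so an r-ary predicate gives |H|^r atoms:
  p: 4^2 = 16;  r: 4^2 = 16
Total ground atoms: 16 + 16 = 32.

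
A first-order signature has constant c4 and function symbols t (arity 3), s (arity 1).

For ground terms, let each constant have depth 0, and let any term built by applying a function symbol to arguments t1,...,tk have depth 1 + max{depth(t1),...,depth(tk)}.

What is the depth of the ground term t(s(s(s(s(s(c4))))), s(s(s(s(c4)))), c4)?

depth(s(c4)) = 1 + depth(c4) = 1 + 0 = 1
depth(s(s(c4))) = 1 + depth(s(c4)) = 1 + 1 = 2
depth(s(s(s(c4)))) = 1 + depth(s(s(c4))) = 1 + 2 = 3
depth(s(s(s(s(c4))))) = 1 + depth(s(s(s(c4)))) = 1 + 3 = 4
depth(s(s(s(s(s(c4)))))) = 1 + depth(s(s(s(s(c4))))) = 1 + 4 = 5
depth(t(s(s(s(s(s(c4))))), s(s(s(s(c4)))), c4)) = 1 + max(5, 4, 0) = 6

6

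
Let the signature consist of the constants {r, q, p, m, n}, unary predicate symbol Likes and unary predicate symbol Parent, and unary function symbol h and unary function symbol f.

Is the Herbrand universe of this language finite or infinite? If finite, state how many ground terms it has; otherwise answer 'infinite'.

The signature has at least one function symbol (h, arity 1) and at least one constant (r).
Iterating h gives infinitely many distinct ground terms: r, h(r), h(h(r)), ...
So the Herbrand universe is infinite.

infinite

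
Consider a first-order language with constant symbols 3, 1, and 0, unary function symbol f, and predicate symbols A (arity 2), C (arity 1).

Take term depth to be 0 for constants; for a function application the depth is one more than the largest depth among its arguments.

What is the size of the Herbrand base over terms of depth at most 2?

First count ground terms of depth ≤ 2.
Let N_k count ground terms of depth at most k. Each non-constant term of depth ≤ k is some function symbol applied to depth-≤(k−1) arguments, giving N_k = 3 + N_{k-1}.
N_0 = 3
N_1 = 3 + 3 = 6
N_2 = 3 + 6 = 9
Explicitly: 3, 1, 0, f(3), f(1), f(0), f(f(3)), f(f(1)), f(f(0)).
So |H| = 9.
Each predicate of arity r yields |H|^r ground atoms (one per choice of an r-tuple from H):
  A: 9^2 = 81;  C: 9
Total ground atoms: 81 + 9 = 90.

90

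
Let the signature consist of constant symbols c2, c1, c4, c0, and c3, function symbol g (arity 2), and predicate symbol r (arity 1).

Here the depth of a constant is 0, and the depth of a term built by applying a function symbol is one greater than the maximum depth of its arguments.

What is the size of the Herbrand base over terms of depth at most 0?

5

First count ground terms of depth ≤ 0.
Write N_k for the number of ground terms of depth ≤ k. A term of depth ≤ k is either a constant or a function symbol applied to arguments of depth ≤ k−1, so N_k = 5 + N_{k-1}^2.
N_0 = 5
Explicitly: c2, c1, c4, c0, c3.
So |H| = 5.
Each predicate of arity r yields |H|^r ground atoms (one per choice of an r-tuple from H):
  r: 5
Total ground atoms: 5.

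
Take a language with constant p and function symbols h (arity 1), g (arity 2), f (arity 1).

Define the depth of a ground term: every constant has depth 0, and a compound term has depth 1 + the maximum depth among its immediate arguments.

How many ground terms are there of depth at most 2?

25

Let N_k = |{terms of depth ≤ k}|. Then N_0 = 1 and N_k = 1 + N_{k-1} + N_{k-1}^2 + N_{k-1} for k ≥ 1 (one summand per function symbol, arity giving the exponent).
N_0 = 1
N_1 = 1 + 1 + 1^2 + 1 = 4
N_2 = 1 + 4 + 4^2 + 4 = 25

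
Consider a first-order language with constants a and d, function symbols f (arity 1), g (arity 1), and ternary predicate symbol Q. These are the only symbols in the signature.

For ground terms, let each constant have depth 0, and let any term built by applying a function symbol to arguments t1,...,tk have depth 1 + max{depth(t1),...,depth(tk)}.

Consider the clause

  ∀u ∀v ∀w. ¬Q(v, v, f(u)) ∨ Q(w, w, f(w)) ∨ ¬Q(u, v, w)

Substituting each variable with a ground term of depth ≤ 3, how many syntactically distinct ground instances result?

27000

Ground terms of depth ≤ 3:
  Let N_k = |{terms of depth ≤ k}|. Then N_0 = 2 and N_k = 2 + N_{k-1} + N_{k-1} for k ≥ 1 (one summand per function symbol, arity giving the exponent).
  N_0 = 2
  N_1 = 2 + 2 + 2 = 6
  N_2 = 2 + 6 + 6 = 14
  N_3 = 2 + 14 + 14 = 30
So there are 30 ground terms available for substitution.
There are 3 variables to instantiate (u, v, w), each occurring in at least one literal, so different choices give different ground instances.
Number of ground instances = 30^3 = 27000.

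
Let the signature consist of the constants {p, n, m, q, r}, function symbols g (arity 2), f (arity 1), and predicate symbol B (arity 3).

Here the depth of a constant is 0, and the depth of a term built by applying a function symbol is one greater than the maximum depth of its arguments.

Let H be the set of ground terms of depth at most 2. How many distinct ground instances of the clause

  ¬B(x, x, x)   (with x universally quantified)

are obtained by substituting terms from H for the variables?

1265

Ground terms of depth ≤ 2:
  Let N_k count ground terms of depth at most k. Each non-constant term of depth ≤ k is some function symbol applied to depth-≤(k−1) arguments, giving N_k = 5 + N_{k-1}^2 + N_{k-1}.
  N_0 = 5
  N_1 = 5 + 5^2 + 5 = 35
  N_2 = 5 + 35^2 + 35 = 1265
So there are 1265 ground terms available for substitution.
The clause has 1 distinct variable (x), which appears in the body. In the free term algebra distinct substitutions yield syntactically distinct ground instances.
Number of ground instances = 1265.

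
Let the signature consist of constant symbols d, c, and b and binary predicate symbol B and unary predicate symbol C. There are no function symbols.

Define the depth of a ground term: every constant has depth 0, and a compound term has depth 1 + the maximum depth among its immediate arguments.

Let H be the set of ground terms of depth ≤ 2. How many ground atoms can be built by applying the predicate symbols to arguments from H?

First count ground terms of depth ≤ 2.
With no function symbols every ground term is a constant, so there are exactly 3 ground terms at every depth bound.
N_0 = 3
N_1 = 3
N_2 = 3
Explicitly: d, c, b.
So |H| = 3.
Each predicate of arity r yields |H|^r ground atoms (one per choice of an r-tuple from H):
  B: 3^2 = 9;  C: 3
Total ground atoms: 9 + 3 = 12.

12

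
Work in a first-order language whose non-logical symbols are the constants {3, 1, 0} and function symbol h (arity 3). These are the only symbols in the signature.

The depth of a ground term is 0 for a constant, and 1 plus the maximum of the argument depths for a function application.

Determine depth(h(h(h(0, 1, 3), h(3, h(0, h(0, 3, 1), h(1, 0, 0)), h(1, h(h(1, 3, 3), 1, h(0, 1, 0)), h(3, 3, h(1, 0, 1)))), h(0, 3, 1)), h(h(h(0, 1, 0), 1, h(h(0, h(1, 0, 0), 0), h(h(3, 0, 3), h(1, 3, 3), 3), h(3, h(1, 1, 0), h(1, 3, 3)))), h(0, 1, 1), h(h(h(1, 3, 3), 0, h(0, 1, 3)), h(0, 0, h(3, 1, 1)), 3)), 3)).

6

depth(h(0, 1, 3)) = 1 + max(0, 0, 0) = 1
depth(h(0, 3, 1)) = 1 + max(0, 0, 0) = 1
depth(h(1, 0, 0)) = 1 + max(0, 0, 0) = 1
depth(h(0, h(0, 3, 1), h(1, 0, 0))) = 1 + max(0, 1, 1) = 2
depth(h(1, 3, 3)) = 1 + max(0, 0, 0) = 1
depth(h(0, 1, 0)) = 1 + max(0, 0, 0) = 1
depth(h(h(1, 3, 3), 1, h(0, 1, 0))) = 1 + max(1, 0, 1) = 2
depth(h(1, 0, 1)) = 1 + max(0, 0, 0) = 1
depth(h(3, 3, h(1, 0, 1))) = 1 + max(0, 0, 1) = 2
depth(h(1, h(h(1, 3, 3), 1, h(0, 1, 0)), h(3, 3, h(1, 0, 1)))) = 1 + max(0, 2, 2) = 3
depth(h(3, h(0, h(0, 3, 1), h(1, 0, 0)), h(1, h(h(1, 3, 3), 1, h(0, 1, 0)), h(3, 3, h(1, 0, 1))))) = 1 + max(0, 2, 3) = 4
depth(h(h(0, 1, 3), h(3, h(0, h(0, 3, 1), h(1, 0, 0)), h(1, h(h(1, 3, 3), 1, h(0, 1, 0)), h(3, 3, h(1, 0, 1)))), h(0, 3, 1))) = 1 + max(1, 4, 1) = 5
depth(h(0, h(1, 0, 0), 0)) = 1 + max(0, 1, 0) = 2
depth(h(3, 0, 3)) = 1 + max(0, 0, 0) = 1
depth(h(h(3, 0, 3), h(1, 3, 3), 3)) = 1 + max(1, 1, 0) = 2
depth(h(1, 1, 0)) = 1 + max(0, 0, 0) = 1
depth(h(3, h(1, 1, 0), h(1, 3, 3))) = 1 + max(0, 1, 1) = 2
depth(h(h(0, h(1, 0, 0), 0), h(h(3, 0, 3), h(1, 3, 3), 3), h(3, h(1, 1, 0), h(1, 3, 3)))) = 1 + max(2, 2, 2) = 3
depth(h(h(0, 1, 0), 1, h(h(0, h(1, 0, 0), 0), h(h(3, 0, 3), h(1, 3, 3), 3), h(3, h(1, 1, 0), h(1, 3, 3))))) = 1 + max(1, 0, 3) = 4
depth(h(0, 1, 1)) = 1 + max(0, 0, 0) = 1
depth(h(h(1, 3, 3), 0, h(0, 1, 3))) = 1 + max(1, 0, 1) = 2
depth(h(3, 1, 1)) = 1 + max(0, 0, 0) = 1
depth(h(0, 0, h(3, 1, 1))) = 1 + max(0, 0, 1) = 2
depth(h(h(h(1, 3, 3), 0, h(0, 1, 3)), h(0, 0, h(3, 1, 1)), 3)) = 1 + max(2, 2, 0) = 3
depth(h(h(h(0, 1, 0), 1, h(h(0, h(1, 0, 0), 0), h(h(3, 0, 3), h(1, 3, 3), 3), h(3, h(1, 1, 0), h(1, 3, 3)))), h(0, 1, 1), h(h(h(1, 3, 3), 0, h(0, 1, 3)), h(0, 0, h(3, 1, 1)), 3))) = 1 + max(4, 1, 3) = 5
depth(h(h(h(0, 1, 3), h(3, h(0, h(0, 3, 1), h(1, 0, 0)), h(1, h(h(1, 3, 3), 1, h(0, 1, 0)), h(3, 3, h(1, 0, 1)))), h(0, 3, 1)), h(h(h(0, 1, 0), 1, h(h(0, h(1, 0, 0), 0), h(h(3, 0, 3), h(1, 3, 3), 3), h(3, h(1, 1, 0), h(1, 3, 3)))), h(0, 1, 1), h(h(h(1, 3, 3), 0, h(0, 1, 3)), h(0, 0, h(3, 1, 1)), 3)), 3)) = 1 + max(5, 5, 0) = 6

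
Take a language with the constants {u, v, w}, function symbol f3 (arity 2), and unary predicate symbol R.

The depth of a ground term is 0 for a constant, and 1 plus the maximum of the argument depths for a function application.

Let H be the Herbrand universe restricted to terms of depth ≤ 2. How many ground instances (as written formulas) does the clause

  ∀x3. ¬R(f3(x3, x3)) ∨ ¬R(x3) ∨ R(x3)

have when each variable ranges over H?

147

Ground terms of depth ≤ 2:
  Count level by level. With function symbols f3/2, the terms of depth ≤ k are the 3 constants together with each function applied to depth-≤(k−1) tuples, so N_k = 3 + N_{k-1}^2.
  N_0 = 3
  N_1 = 3 + 3^2 = 12
  N_2 = 3 + 12^2 = 147
So there are 147 ground terms available for substitution.
The variable x3 ranges independently over the available ground terms, and distinct assignments produce distinct instances.
Number of ground instances = 147.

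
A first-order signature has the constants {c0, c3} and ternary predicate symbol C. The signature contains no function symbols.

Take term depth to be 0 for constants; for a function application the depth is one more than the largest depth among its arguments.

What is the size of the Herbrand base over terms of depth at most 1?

First count ground terms of depth ≤ 1.
With no function symbols every ground term is a constant, so there are exactly 2 ground terms at every depth bound.
N_0 = 2
N_1 = 2
So |H| = 2.
A ground atom is a predicate applied to a tuple of terms from H, so the count is the sum over predicates of |H|^arity:
  C: 2^3 = 8
Total ground atoms: 8.

8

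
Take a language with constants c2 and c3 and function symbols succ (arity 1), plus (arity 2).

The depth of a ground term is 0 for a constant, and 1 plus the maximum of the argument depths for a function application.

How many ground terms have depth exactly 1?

Write N_k for the number of ground terms of depth ≤ k. A term of depth ≤ k is either a constant or a function symbol applied to arguments of depth ≤ k−1, so N_k = 2 + N_{k-1} + N_{k-1}^2.
N_0 = 2
N_1 = 2 + 2 + 2^2 = 8
Terms of depth exactly 1: N_1 − N_0 = 8 − 2 = 6.

6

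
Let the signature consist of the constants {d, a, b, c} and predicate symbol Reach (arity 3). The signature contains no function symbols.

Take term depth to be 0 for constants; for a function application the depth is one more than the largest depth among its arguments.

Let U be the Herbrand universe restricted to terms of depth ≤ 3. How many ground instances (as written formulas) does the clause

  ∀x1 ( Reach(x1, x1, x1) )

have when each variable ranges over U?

4

Ground terms of depth ≤ 3:
  With no function symbols every ground term is a constant, so there are exactly 4 ground terms at every depth bound.
  N_0 = 4
  N_1 = 4
  N_2 = 4
  N_3 = 4
So there are 4 ground terms available for substitution.
The body mentions the single quantified variable x1; since ground terms form a free algebra, no two substitutions collapse to the same formula.
Number of ground instances = 4.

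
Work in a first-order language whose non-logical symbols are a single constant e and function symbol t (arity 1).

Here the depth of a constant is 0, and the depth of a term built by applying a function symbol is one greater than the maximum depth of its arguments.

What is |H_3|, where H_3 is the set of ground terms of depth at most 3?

4

Let N_k = |{terms of depth ≤ k}|. Then N_0 = 1 and N_k = 1 + N_{k-1} for k ≥ 1 (one summand per function symbol, arity giving the exponent).
N_0 = 1
N_1 = 1 + 1 = 2
N_2 = 1 + 2 = 3
N_3 = 1 + 3 = 4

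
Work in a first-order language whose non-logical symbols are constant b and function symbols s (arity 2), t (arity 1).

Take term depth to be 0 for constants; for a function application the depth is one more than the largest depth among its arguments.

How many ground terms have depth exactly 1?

2

Let N_k = |{terms of depth ≤ k}|. Then N_0 = 1 and N_k = 1 + N_{k-1}^2 + N_{k-1} for k ≥ 1 (one summand per function symbol, arity giving the exponent).
N_0 = 1
N_1 = 1 + 1^2 + 1 = 3
Terms of depth exactly 1: N_1 − N_0 = 3 − 1 = 2.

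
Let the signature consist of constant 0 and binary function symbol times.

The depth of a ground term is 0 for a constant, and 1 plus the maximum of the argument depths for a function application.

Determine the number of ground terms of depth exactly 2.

Let N_k = |{terms of depth ≤ k}|. Then N_0 = 1 and N_k = 1 + N_{k-1}^2 for k ≥ 1 (one summand per function symbol, arity giving the exponent).
N_0 = 1
N_1 = 1 + 1^2 = 2
N_2 = 1 + 2^2 = 5
Terms of depth exactly 2: N_2 − N_1 = 5 − 2 = 3.

3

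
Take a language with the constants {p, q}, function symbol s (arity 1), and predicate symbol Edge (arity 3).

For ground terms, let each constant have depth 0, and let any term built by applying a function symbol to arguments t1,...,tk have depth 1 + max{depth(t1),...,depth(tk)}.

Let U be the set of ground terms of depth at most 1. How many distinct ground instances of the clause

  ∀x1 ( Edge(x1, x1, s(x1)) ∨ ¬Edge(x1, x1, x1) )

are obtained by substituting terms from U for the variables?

4

Ground terms of depth ≤ 1:
  Write N_k for the number of ground terms of depth ≤ k. A term of depth ≤ k is either a constant or a function symbol applied to arguments of depth ≤ k−1, so N_k = 2 + N_{k-1}.
  N_0 = 2
  N_1 = 2 + 2 = 4
So there are 4 ground terms available for substitution.
The body mentions the single quantified variable x1; since ground terms form a free algebra, no two substitutions collapse to the same formula.
Number of ground instances = 4.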